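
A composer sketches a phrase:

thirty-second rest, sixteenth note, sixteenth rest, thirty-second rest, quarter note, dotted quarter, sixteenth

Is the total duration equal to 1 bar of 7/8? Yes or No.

Yes

One bar of 7/8 = 28 thirty-second notes.
Express everything in thirty-second notes: thirty-second rest = 1; sixteenth note = 2; sixteenth rest = 2; thirty-second rest = 1; quarter note = 8; dotted quarter = 12; sixteenth = 2.
Total: 1 + 2 + 2 + 1 + 8 + 12 + 2 = 28.
28 equals 28, so the answer is Yes.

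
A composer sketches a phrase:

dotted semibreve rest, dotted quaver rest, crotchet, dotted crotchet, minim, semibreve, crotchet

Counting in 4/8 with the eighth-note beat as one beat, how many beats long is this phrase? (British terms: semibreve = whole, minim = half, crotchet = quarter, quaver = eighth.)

One eighth-note beat = 2 sixteenth notes.
Express everything in sixteenth notes: dotted semibreve rest = 24; dotted quaver rest = 3; crotchet = 4; dotted crotchet = 6; minim = 8; semibreve = 16; crotchet = 4.
Adding: 24 + 3 + 4 + 6 + 8 + 16 + 4 = 65.
65 ÷ 2 = 32.5 beats.

32.5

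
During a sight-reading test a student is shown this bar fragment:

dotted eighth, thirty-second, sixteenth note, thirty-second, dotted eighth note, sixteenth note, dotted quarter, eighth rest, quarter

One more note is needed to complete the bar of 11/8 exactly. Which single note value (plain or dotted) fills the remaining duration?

The bar of 11/8 = 44 thirty-second notes.
Working in thirty-second notes: dotted eighth = 6; thirty-second = 1; sixteenth note = 2; thirty-second = 1; dotted eighth note = 6; sixteenth note = 2; dotted quarter = 12; eighth rest = 4; quarter = 8.
Altogether 6 + 1 + 2 + 1 + 6 + 2 + 12 + 4 + 8 = 42.
Remaining: 44 − 42 = 2 thirty-second notes, which is a sixteenth note.

sixteenth note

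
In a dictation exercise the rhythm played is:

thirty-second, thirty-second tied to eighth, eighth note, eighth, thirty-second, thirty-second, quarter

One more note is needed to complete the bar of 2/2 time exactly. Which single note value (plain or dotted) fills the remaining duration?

The bar of 2/2 = 32 thirty-second notes.
Express everything in thirty-second notes: thirty-second = 1; thirty-second tied to eighth (thirty-second + eighth) = 5; eighth note = 4; eighth = 4; thirty-second = 1; thirty-second = 1; quarter = 8.
Sum: 1 + 5 + 4 + 4 + 1 + 1 + 8 = 24.
Remaining: 32 − 24 = 8 thirty-second notes, which is a quarter note.

quarter note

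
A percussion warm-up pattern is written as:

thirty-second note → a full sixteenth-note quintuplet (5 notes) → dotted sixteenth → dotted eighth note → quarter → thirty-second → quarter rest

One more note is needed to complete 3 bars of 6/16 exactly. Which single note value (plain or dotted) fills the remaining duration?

3 bars of 6/16 = 36 thirty-second notes.
Express everything in thirty-second notes: thirty-second note = 1; a full sixteenth-note quintuplet (5 notes) (five quintuplet sixteenths span one quarter) = 8; dotted sixteenth = 3; dotted eighth note = 6; quarter = 8; thirty-second = 1; quarter rest = 8.
Sum: 1 + 8 + 3 + 6 + 8 + 1 + 8 = 35.
Remaining: 36 − 35 = 1 thirty-second note, which is a thirty-second note.

thirty-second note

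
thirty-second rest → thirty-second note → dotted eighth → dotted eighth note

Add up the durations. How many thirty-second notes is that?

14

Working in thirty-second notes: thirty-second rest = 1; thirty-second note = 1; dotted eighth = 6; dotted eighth note = 6.
Altogether 1 + 1 + 6 + 6 = 14 thirty-second notes.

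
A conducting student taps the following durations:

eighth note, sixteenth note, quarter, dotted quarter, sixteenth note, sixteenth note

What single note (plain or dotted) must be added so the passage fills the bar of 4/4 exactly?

sixteenth note

The bar of 4/4 = 16 sixteenth notes.
Express everything in sixteenth notes: eighth note = 2; sixteenth note = 1; quarter = 4; dotted quarter = 6; sixteenth note = 1; sixteenth note = 1.
Altogether 2 + 1 + 4 + 6 + 1 + 1 = 15.
Remaining: 16 − 15 = 1 sixteenth note, which is a sixteenth note.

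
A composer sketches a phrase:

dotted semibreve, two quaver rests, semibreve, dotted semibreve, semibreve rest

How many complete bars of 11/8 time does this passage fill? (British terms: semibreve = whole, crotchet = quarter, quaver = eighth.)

One bar of 11/8 = 11 eighth notes.
Each duration in eighth notes: dotted semibreve = 12; quaver rest = 1; quaver rest = 1; semibreve = 8; dotted semibreve = 12; semibreve rest = 8.
Total: 12 + 1 + 1 + 8 + 12 + 8 = 42.
42 ÷ 11 = 3 complete bars with 9 left over.

3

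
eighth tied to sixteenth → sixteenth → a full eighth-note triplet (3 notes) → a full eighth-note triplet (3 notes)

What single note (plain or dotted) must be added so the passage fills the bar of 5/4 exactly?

The bar of 5/4 = 20 sixteenth notes.
Each duration in sixteenth notes: eighth tied to sixteenth (eighth + sixteenth) = 3; sixteenth = 1; a full eighth-note triplet (3 notes) (three triplet eighths span one quarter) = 4; a full eighth-note triplet (3 notes) (three triplet eighths span one quarter) = 4.
Total: 3 + 1 + 4 + 4 = 12.
Remaining: 20 − 12 = 8 sixteenth notes, which is a half note.

half note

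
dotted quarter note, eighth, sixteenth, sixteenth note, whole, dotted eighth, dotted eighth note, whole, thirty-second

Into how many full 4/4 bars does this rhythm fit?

One bar of 4/4 = 32 thirty-second notes.
Express everything in thirty-second notes: dotted quarter note = 12; eighth = 4; sixteenth = 2; sixteenth note = 2; whole = 32; dotted eighth = 6; dotted eighth note = 6; whole = 32; thirty-second = 1.
Adding: 12 + 4 + 2 + 2 + 32 + 6 + 6 + 32 + 1 = 97.
97 ÷ 32 = 3 complete bars with 1 left over.

3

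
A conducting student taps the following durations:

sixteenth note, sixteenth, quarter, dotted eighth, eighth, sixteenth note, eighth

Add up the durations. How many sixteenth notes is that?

Each duration in sixteenth notes: sixteenth note = 1; sixteenth = 1; quarter = 4; dotted eighth = 3; eighth = 2; sixteenth note = 1; eighth = 2.
Sum: 1 + 1 + 4 + 3 + 2 + 1 + 2 = 14 sixteenth notes.

14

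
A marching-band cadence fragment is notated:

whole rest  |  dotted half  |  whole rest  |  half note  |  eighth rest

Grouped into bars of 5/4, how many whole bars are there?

One bar of 5/4 = 10 eighth notes.
In eighth notes: whole rest = 8; dotted half = 6; whole rest = 8; half note = 4; eighth rest = 1.
Sum: 8 + 6 + 8 + 4 + 1 = 27.
27 ÷ 10 = 2 complete bars with 7 left over.

2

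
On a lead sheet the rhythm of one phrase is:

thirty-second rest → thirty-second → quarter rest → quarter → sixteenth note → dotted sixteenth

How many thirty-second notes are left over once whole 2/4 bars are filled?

7

One bar of 2/4 = 16 thirty-second notes.
Convert each value to thirty-second notes: thirty-second rest = 1; thirty-second = 1; quarter rest = 8; quarter = 8; sixteenth note = 2; dotted sixteenth = 3.
Altogether 1 + 1 + 8 + 8 + 2 + 3 = 23.
23 ÷ 16 = 1 complete bar with 7 thirty-second notes remaining.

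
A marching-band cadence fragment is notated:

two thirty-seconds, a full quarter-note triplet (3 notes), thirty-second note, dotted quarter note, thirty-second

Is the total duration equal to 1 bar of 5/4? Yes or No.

No

One bar of 5/4 = 40 thirty-second notes.
Each duration in thirty-second notes: thirty-second = 1; thirty-second = 1; a full quarter-note triplet (3 notes) (three triplet quarters span one half) = 16; thirty-second note = 1; dotted quarter note = 12; thirty-second = 1.
Adding: 1 + 1 + 16 + 1 + 12 + 1 = 32.
32 falls short of 40, so the answer is No.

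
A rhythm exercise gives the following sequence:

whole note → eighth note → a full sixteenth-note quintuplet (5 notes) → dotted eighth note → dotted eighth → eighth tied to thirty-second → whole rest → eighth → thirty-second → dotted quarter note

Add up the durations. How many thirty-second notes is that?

Convert each value to thirty-second notes: whole note = 32; eighth note = 4; a full sixteenth-note quintuplet (5 notes) (five quintuplet sixteenths span one quarter) = 8; dotted eighth note = 6; dotted eighth = 6; eighth tied to thirty-second (eighth + thirty-second) = 5; whole rest = 32; eighth = 4; thirty-second = 1; dotted quarter note = 12.
Altogether 32 + 4 + 8 + 6 + 6 + 5 + 32 + 4 + 1 + 12 = 110 thirty-second notes.

110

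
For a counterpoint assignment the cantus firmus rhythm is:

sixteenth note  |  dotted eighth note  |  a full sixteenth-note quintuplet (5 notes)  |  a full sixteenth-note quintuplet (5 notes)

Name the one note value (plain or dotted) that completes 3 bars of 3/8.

dotted quarter note

3 bars of 3/8 = 18 sixteenth notes.
Convert each value to sixteenth notes: sixteenth note = 1; dotted eighth note = 3; a full sixteenth-note quintuplet (5 notes) (five quintuplet sixteenths span one quarter) = 4; a full sixteenth-note quintuplet (5 notes) (five quintuplet sixteenths span one quarter) = 4.
Sum: 1 + 3 + 4 + 4 = 12.
Remaining: 18 − 12 = 6 sixteenth notes, which is a dotted quarter note.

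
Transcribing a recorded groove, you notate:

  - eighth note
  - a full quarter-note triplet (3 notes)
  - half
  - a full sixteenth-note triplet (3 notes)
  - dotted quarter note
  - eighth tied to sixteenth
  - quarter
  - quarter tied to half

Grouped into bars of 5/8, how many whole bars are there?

4

One bar of 5/8 = 10 sixteenth notes.
Express everything in sixteenth notes: eighth note = 2; a full quarter-note triplet (3 notes) (three triplet quarters span one half) = 8; half = 8; a full sixteenth-note triplet (3 notes) (three triplet sixteenths span one eighth) = 2; dotted quarter note = 6; eighth tied to sixteenth (eighth + sixteenth) = 3; quarter = 4; quarter tied to half (quarter + half) = 12.
Adding: 2 + 8 + 8 + 2 + 6 + 3 + 4 + 12 = 45.
45 ÷ 10 = 4 complete bars with 5 left over.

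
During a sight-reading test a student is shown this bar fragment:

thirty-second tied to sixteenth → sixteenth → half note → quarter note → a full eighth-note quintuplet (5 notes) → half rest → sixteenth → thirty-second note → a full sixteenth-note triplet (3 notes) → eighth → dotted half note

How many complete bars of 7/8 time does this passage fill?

3

One bar of 7/8 = 28 thirty-second notes.
Convert each value to thirty-second notes: thirty-second tied to sixteenth (thirty-second + sixteenth) = 3; sixteenth = 2; half note = 16; quarter note = 8; a full eighth-note quintuplet (5 notes) (five quintuplet eighths span one half) = 16; half rest = 16; sixteenth = 2; thirty-second note = 1; a full sixteenth-note triplet (3 notes) (three triplet sixteenths span one eighth) = 4; eighth = 4; dotted half note = 24.
Altogether 3 + 2 + 16 + 8 + 16 + 16 + 2 + 1 + 4 + 4 + 24 = 96.
96 ÷ 28 = 3 complete bars with 12 left over.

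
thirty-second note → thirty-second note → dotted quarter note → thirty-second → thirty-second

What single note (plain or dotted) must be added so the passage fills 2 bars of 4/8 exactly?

half note

2 bars of 4/8 = 32 thirty-second notes.
Working in thirty-second notes: thirty-second note = 1; thirty-second note = 1; dotted quarter note = 12; thirty-second = 1; thirty-second = 1.
Total: 1 + 1 + 12 + 1 + 1 = 16.
Remaining: 32 − 16 = 16 thirty-second notes, which is a half note.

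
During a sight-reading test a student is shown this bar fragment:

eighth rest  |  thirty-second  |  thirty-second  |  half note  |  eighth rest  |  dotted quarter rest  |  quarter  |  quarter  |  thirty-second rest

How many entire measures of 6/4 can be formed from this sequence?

One bar of 6/4 = 48 thirty-second notes.
Express everything in thirty-second notes: eighth rest = 4; thirty-second = 1; thirty-second = 1; half note = 16; eighth rest = 4; dotted quarter rest = 12; quarter = 8; quarter = 8; thirty-second rest = 1.
Adding: 4 + 1 + 1 + 16 + 4 + 12 + 8 + 8 + 1 = 55.
55 ÷ 48 = 1 complete bar with 7 left over.

1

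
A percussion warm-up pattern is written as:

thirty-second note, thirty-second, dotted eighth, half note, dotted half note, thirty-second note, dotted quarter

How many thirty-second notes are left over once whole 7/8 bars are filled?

One bar of 7/8 = 28 thirty-second notes.
In thirty-second notes: thirty-second note = 1; thirty-second = 1; dotted eighth = 6; half note = 16; dotted half note = 24; thirty-second note = 1; dotted quarter = 12.
Sum: 1 + 1 + 6 + 16 + 24 + 1 + 12 = 61.
61 ÷ 28 = 2 complete bars with 5 thirty-second notes remaining.

5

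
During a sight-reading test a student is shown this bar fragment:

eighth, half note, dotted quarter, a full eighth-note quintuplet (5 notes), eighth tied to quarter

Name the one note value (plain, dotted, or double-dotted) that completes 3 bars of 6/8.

dotted quarter note

3 bars of 6/8 = 18 eighth notes.
Working in eighth notes: eighth = 1; half note = 4; dotted quarter = 3; a full eighth-note quintuplet (5 notes) (five quintuplet eighths span one half) = 4; eighth tied to quarter (eighth + quarter) = 3.
Sum: 1 + 4 + 3 + 4 + 3 = 15.
Remaining: 18 − 15 = 3 eighth notes, which is a dotted quarter note.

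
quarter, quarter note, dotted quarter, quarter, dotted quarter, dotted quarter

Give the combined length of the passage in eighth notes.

Working in eighth notes: quarter = 2; quarter note = 2; dotted quarter = 3; quarter = 2; dotted quarter = 3; dotted quarter = 3.
Sum: 2 + 2 + 3 + 2 + 3 + 3 = 15 eighth notes.

15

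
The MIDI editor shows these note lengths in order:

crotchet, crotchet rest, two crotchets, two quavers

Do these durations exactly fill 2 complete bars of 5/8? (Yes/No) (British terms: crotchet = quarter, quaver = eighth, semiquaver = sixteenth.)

One bar of 5/8 = 5 eighth notes, so 2 bars = 10.
Each duration in eighth notes: crotchet = 2; crotchet rest = 2; crotchet = 2; crotchet = 2; quaver = 1; quaver = 1.
Adding: 2 + 2 + 2 + 2 + 1 + 1 = 10.
10 equals 10, so the answer is Yes.

Yes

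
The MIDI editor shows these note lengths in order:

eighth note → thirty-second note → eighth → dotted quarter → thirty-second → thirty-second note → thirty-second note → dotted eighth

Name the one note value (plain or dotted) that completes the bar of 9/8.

dotted eighth note

The bar of 9/8 = 36 thirty-second notes.
Each duration in thirty-second notes: eighth note = 4; thirty-second note = 1; eighth = 4; dotted quarter = 12; thirty-second = 1; thirty-second note = 1; thirty-second note = 1; dotted eighth = 6.
Adding: 4 + 1 + 4 + 12 + 1 + 1 + 1 + 6 = 30.
Remaining: 36 − 30 = 6 thirty-second notes, which is a dotted eighth note.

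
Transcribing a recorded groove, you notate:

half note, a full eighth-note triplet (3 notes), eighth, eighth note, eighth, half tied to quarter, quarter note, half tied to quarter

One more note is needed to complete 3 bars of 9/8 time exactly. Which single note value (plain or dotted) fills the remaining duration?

3 bars of 9/8 = 27 eighth notes.
Each duration in eighth notes: half note = 4; a full eighth-note triplet (3 notes) (three triplet eighths span one quarter) = 2; eighth = 1; eighth note = 1; eighth = 1; half tied to quarter (half + quarter) = 6; quarter note = 2; half tied to quarter (half + quarter) = 6.
Adding: 4 + 2 + 1 + 1 + 1 + 6 + 2 + 6 = 23.
Remaining: 27 − 23 = 4 eighth notes, which is a half note.

half note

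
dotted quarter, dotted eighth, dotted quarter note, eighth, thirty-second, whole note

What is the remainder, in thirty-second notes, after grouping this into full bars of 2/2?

3

One bar of 2/2 = 32 thirty-second notes.
Express everything in thirty-second notes: dotted quarter = 12; dotted eighth = 6; dotted quarter note = 12; eighth = 4; thirty-second = 1; whole note = 32.
Total: 12 + 6 + 12 + 4 + 1 + 32 = 67.
67 ÷ 32 = 2 complete bars with 3 thirty-second notes remaining.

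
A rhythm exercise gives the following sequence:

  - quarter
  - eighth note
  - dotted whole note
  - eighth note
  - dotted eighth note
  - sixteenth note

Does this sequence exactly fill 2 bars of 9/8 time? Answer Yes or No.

One bar of 9/8 = 18 sixteenth notes, so 2 bars = 36.
In sixteenth notes: quarter = 4; eighth note = 2; dotted whole note = 24; eighth note = 2; dotted eighth note = 3; sixteenth note = 1.
Adding: 4 + 2 + 24 + 2 + 3 + 1 = 36.
36 equals 36, so the answer is Yes.

Yes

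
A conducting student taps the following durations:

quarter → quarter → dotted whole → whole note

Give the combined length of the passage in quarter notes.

Convert each value to quarter notes: quarter = 1; quarter = 1; dotted whole = 6; whole note = 4.
Altogether 1 + 1 + 6 + 4 = 12 quarter notes.

12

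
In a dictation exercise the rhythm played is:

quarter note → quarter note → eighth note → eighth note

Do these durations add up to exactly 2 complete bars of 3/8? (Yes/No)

One bar of 3/8 = 3 eighth notes, so 2 bars = 6.
Working in eighth notes: quarter note = 2; quarter note = 2; eighth note = 1; eighth note = 1.
Adding: 2 + 2 + 1 + 1 = 6.
6 equals 6, so the answer is Yes.

Yes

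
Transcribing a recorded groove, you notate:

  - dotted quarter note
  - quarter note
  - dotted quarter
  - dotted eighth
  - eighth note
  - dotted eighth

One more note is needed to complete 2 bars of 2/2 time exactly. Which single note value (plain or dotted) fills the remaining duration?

half note

2 bars of 2/2 = 32 sixteenth notes.
Working in sixteenth notes: dotted quarter note = 6; quarter note = 4; dotted quarter = 6; dotted eighth = 3; eighth note = 2; dotted eighth = 3.
Adding: 6 + 4 + 6 + 3 + 2 + 3 = 24.
Remaining: 32 − 24 = 8 sixteenth notes, which is a half note.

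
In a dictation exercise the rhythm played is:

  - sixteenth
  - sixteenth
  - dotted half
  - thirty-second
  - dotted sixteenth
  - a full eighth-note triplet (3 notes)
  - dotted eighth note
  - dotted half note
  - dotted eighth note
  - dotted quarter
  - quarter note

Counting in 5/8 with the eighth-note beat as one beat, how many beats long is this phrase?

One eighth-note beat = 4 thirty-second notes.
Express everything in thirty-second notes: sixteenth = 2; sixteenth = 2; dotted half = 24; thirty-second = 1; dotted sixteenth = 3; a full eighth-note triplet (3 notes) (three triplet eighths span one quarter) = 8; dotted eighth note = 6; dotted half note = 24; dotted eighth note = 6; dotted quarter = 12; quarter note = 8.
Sum: 2 + 2 + 24 + 1 + 3 + 8 + 6 + 24 + 6 + 12 + 8 = 96.
96 ÷ 4 = 24 beats.

24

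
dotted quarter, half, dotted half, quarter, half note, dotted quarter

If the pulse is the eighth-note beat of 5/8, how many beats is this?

22

One eighth-note beat = 2 sixteenth notes.
Convert each value to sixteenth notes: dotted quarter = 6; half = 8; dotted half = 12; quarter = 4; half note = 8; dotted quarter = 6.
Altogether 6 + 8 + 12 + 4 + 8 + 6 = 44.
44 ÷ 2 = 22 beats.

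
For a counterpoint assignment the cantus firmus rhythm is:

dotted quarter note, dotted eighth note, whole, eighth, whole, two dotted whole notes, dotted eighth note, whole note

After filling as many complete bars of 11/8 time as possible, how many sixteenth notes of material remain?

One bar of 11/8 = 22 sixteenth notes.
Express everything in sixteenth notes: dotted quarter note = 6; dotted eighth note = 3; whole = 16; eighth = 2; whole = 16; dotted whole note = 24; dotted whole note = 24; dotted eighth note = 3; whole note = 16.
Sum: 6 + 3 + 16 + 2 + 16 + 24 + 24 + 3 + 16 = 110.
110 ÷ 22 = 5 complete bars with 0 sixteenth notes remaining.

0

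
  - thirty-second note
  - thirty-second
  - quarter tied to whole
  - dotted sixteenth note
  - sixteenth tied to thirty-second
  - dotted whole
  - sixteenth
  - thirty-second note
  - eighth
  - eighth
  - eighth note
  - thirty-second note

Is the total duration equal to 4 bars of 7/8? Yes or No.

Yes

One bar of 7/8 = 28 thirty-second notes, so 4 bars = 112.
Express everything in thirty-second notes: thirty-second note = 1; thirty-second = 1; quarter tied to whole (quarter + whole) = 40; dotted sixteenth note = 3; sixteenth tied to thirty-second (sixteenth + thirty-second) = 3; dotted whole = 48; sixteenth = 2; thirty-second note = 1; eighth = 4; eighth = 4; eighth note = 4; thirty-second note = 1.
Adding: 1 + 1 + 40 + 3 + 3 + 48 + 2 + 1 + 4 + 4 + 4 + 1 = 112.
112 equals 112, so the answer is Yes.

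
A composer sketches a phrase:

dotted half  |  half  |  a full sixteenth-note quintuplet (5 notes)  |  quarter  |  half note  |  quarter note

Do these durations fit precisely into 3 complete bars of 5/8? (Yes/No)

One bar of 5/8 = 5 eighth notes, so 3 bars = 15.
Express everything in eighth notes: dotted half = 6; half = 4; a full sixteenth-note quintuplet (5 notes) (five quintuplet sixteenths span one quarter) = 2; quarter = 2; half note = 4; quarter note = 2.
Total: 6 + 4 + 2 + 2 + 4 + 2 = 20.
20 exceeds 15, so the answer is No.

No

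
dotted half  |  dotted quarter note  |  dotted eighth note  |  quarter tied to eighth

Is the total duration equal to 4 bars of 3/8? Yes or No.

No

One bar of 3/8 = 6 sixteenth notes, so 4 bars = 24.
In sixteenth notes: dotted half = 12; dotted quarter note = 6; dotted eighth note = 3; quarter tied to eighth (quarter + eighth) = 6.
Adding: 12 + 6 + 3 + 6 = 27.
27 exceeds 24, so the answer is No.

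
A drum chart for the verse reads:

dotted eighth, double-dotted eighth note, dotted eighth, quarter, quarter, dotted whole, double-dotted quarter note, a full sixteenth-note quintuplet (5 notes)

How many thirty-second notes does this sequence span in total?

Working in thirty-second notes: dotted eighth = 6; double-dotted eighth note = 7; dotted eighth = 6; quarter = 8; quarter = 8; dotted whole = 48; double-dotted quarter note = 14; a full sixteenth-note quintuplet (5 notes) (five quintuplet sixteenths span one quarter) = 8.
Adding: 6 + 7 + 6 + 8 + 8 + 48 + 14 + 8 = 105 thirty-second notes.

105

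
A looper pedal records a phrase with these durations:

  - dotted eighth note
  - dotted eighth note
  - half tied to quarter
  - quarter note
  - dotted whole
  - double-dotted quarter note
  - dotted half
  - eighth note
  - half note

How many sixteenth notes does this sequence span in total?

75

Express everything in sixteenth notes: dotted eighth note = 3; dotted eighth note = 3; half tied to quarter (half + quarter) = 12; quarter note = 4; dotted whole = 24; double-dotted quarter note = 7; dotted half = 12; eighth note = 2; half note = 8.
Adding: 3 + 3 + 12 + 4 + 24 + 7 + 12 + 2 + 8 = 75 sixteenth notes.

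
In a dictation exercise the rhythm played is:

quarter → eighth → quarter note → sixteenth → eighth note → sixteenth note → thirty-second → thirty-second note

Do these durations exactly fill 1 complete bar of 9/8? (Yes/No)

One bar of 9/8 = 36 thirty-second notes.
Express everything in thirty-second notes: quarter = 8; eighth = 4; quarter note = 8; sixteenth = 2; eighth note = 4; sixteenth note = 2; thirty-second = 1; thirty-second note = 1.
Altogether 8 + 4 + 8 + 2 + 4 + 2 + 1 + 1 = 30.
30 falls short of 36, so the answer is No.

No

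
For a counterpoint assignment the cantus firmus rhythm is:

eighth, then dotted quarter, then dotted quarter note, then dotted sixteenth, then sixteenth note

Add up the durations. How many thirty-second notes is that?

Each duration in thirty-second notes: eighth = 4; dotted quarter = 12; dotted quarter note = 12; dotted sixteenth = 3; sixteenth note = 2.
Sum: 4 + 12 + 12 + 3 + 2 = 33 thirty-second notes.

33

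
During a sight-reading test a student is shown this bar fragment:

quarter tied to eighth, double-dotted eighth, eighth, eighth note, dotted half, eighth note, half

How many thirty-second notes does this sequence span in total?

71

Express everything in thirty-second notes: quarter tied to eighth (quarter + eighth) = 12; double-dotted eighth = 7; eighth = 4; eighth note = 4; dotted half = 24; eighth note = 4; half = 16.
Total: 12 + 7 + 4 + 4 + 24 + 4 + 16 = 71 thirty-second notes.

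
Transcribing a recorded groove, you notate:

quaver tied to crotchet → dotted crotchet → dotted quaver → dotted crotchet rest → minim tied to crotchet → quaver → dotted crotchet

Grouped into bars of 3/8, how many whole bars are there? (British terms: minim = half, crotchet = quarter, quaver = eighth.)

One bar of 3/8 = 6 sixteenth notes.
In sixteenth notes: quaver tied to crotchet (quaver + crotchet) = 6; dotted crotchet = 6; dotted quaver = 3; dotted crotchet rest = 6; minim tied to crotchet (minim + crotchet) = 12; quaver = 2; dotted crotchet = 6.
Adding: 6 + 6 + 3 + 6 + 12 + 2 + 6 = 41.
41 ÷ 6 = 6 complete bars with 5 left over.

6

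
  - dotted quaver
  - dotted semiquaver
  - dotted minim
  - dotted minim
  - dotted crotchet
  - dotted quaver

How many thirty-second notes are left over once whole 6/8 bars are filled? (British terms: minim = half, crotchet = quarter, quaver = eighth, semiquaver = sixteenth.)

One bar of 6/8 = 24 thirty-second notes.
Express everything in thirty-second notes: dotted quaver = 6; dotted semiquaver = 3; dotted minim = 24; dotted minim = 24; dotted crotchet = 12; dotted quaver = 6.
Adding: 6 + 3 + 24 + 24 + 12 + 6 = 75.
75 ÷ 24 = 3 complete bars with 3 thirty-second notes remaining.

3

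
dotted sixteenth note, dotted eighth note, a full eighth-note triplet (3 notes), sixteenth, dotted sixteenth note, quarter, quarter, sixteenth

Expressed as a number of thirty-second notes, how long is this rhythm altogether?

Working in thirty-second notes: dotted sixteenth note = 3; dotted eighth note = 6; a full eighth-note triplet (3 notes) (three triplet eighths span one quarter) = 8; sixteenth = 2; dotted sixteenth note = 3; quarter = 8; quarter = 8; sixteenth = 2.
Total: 3 + 6 + 8 + 2 + 3 + 8 + 8 + 2 = 40 thirty-second notes.

40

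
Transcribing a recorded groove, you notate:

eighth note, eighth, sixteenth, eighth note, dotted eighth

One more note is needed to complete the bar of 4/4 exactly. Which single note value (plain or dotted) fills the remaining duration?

The bar of 4/4 = 16 sixteenth notes.
Each duration in sixteenth notes: eighth note = 2; eighth = 2; sixteenth = 1; eighth note = 2; dotted eighth = 3.
Total: 2 + 2 + 1 + 2 + 3 = 10.
Remaining: 16 − 10 = 6 sixteenth notes, which is a dotted quarter note.

dotted quarter note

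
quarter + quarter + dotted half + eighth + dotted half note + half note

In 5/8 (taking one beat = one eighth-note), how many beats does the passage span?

21

One eighth-note beat = 2 sixteenth notes.
Convert each value to sixteenth notes: quarter = 4; quarter = 4; dotted half = 12; eighth = 2; dotted half note = 12; half note = 8.
Sum: 4 + 4 + 12 + 2 + 12 + 8 = 42.
42 ÷ 2 = 21 beats.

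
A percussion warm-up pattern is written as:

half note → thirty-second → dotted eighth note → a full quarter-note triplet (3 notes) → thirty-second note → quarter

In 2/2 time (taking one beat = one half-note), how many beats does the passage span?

One half-note beat = 16 thirty-second notes.
Each duration in thirty-second notes: half note = 16; thirty-second = 1; dotted eighth note = 6; a full quarter-note triplet (3 notes) (three triplet quarters span one half) = 16; thirty-second note = 1; quarter = 8.
Altogether 16 + 1 + 6 + 16 + 1 + 8 = 48.
48 ÷ 16 = 3 beats.

3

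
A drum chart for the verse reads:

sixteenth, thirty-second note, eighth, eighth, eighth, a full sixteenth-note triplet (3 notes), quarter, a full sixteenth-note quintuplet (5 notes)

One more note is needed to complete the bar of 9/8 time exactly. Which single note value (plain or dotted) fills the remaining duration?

thirty-second note

The bar of 9/8 = 36 thirty-second notes.
In thirty-second notes: sixteenth = 2; thirty-second note = 1; eighth = 4; eighth = 4; eighth = 4; a full sixteenth-note triplet (3 notes) (three triplet sixteenths span one eighth) = 4; quarter = 8; a full sixteenth-note quintuplet (5 notes) (five quintuplet sixteenths span one quarter) = 8.
Adding: 2 + 1 + 4 + 4 + 4 + 4 + 8 + 8 = 35.
Remaining: 36 − 35 = 1 thirty-second note, which is a thirty-second note.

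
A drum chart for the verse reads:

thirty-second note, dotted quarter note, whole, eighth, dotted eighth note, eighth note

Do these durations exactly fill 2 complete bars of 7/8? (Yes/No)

One bar of 7/8 = 28 thirty-second notes, so 2 bars = 56.
In thirty-second notes: thirty-second note = 1; dotted quarter note = 12; whole = 32; eighth = 4; dotted eighth note = 6; eighth note = 4.
Total: 1 + 12 + 32 + 4 + 6 + 4 = 59.
59 exceeds 56, so the answer is No.

No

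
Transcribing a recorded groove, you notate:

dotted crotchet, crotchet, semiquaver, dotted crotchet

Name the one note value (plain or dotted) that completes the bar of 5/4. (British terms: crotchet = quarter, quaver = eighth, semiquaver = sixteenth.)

dotted eighth note

The bar of 5/4 = 20 sixteenth notes.
Working in sixteenth notes: dotted crotchet = 6; crotchet = 4; semiquaver = 1; dotted crotchet = 6.
Total: 6 + 4 + 1 + 6 = 17.
Remaining: 20 − 17 = 3 sixteenth notes, which is a dotted eighth note.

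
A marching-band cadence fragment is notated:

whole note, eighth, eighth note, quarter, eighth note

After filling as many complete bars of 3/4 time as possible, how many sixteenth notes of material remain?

One bar of 3/4 = 6 eighth notes.
In eighth notes: whole note = 8; eighth = 1; eighth note = 1; quarter = 2; eighth note = 1.
Adding: 8 + 1 + 1 + 2 + 1 = 13.
13 ÷ 6 = 2 complete bars with 1 eighth note remaining = 2 sixteenth notes.

2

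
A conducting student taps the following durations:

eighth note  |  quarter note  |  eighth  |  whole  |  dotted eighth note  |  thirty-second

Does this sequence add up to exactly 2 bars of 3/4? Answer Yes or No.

One bar of 3/4 = 24 thirty-second notes, so 2 bars = 48.
In thirty-second notes: eighth note = 4; quarter note = 8; eighth = 4; whole = 32; dotted eighth note = 6; thirty-second = 1.
Adding: 4 + 8 + 4 + 32 + 6 + 1 = 55.
55 exceeds 48, so the answer is No.

No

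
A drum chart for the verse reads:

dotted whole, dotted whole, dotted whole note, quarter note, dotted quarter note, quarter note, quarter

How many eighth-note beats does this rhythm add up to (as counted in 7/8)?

One eighth-note beat = 2 sixteenth notes.
In sixteenth notes: dotted whole = 24; dotted whole = 24; dotted whole note = 24; quarter note = 4; dotted quarter note = 6; quarter note = 4; quarter = 4.
Sum: 24 + 24 + 24 + 4 + 6 + 4 + 4 = 90.
90 ÷ 2 = 45 beats.

45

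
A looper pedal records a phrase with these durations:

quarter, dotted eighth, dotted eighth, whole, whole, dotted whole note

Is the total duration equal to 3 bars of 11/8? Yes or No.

One bar of 11/8 = 22 sixteenth notes, so 3 bars = 66.
Express everything in sixteenth notes: quarter = 4; dotted eighth = 3; dotted eighth = 3; whole = 16; whole = 16; dotted whole note = 24.
Sum: 4 + 3 + 3 + 16 + 16 + 24 = 66.
66 equals 66, so the answer is Yes.

Yes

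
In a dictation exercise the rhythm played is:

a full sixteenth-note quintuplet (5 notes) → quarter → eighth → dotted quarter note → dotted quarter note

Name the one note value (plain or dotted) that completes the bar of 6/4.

The bar of 6/4 = 12 eighth notes.
Working in eighth notes: a full sixteenth-note quintuplet (5 notes) (five quintuplet sixteenths span one quarter) = 2; quarter = 2; eighth = 1; dotted quarter note = 3; dotted quarter note = 3.
Altogether 2 + 2 + 1 + 3 + 3 = 11.
Remaining: 12 − 11 = 1 eighth note, which is a eighth note.

eighth note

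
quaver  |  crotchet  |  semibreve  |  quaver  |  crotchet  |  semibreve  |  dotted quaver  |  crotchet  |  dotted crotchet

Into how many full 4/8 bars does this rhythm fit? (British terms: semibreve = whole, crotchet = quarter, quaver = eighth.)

7

One bar of 4/8 = 8 sixteenth notes.
Convert each value to sixteenth notes: quaver = 2; crotchet = 4; semibreve = 16; quaver = 2; crotchet = 4; semibreve = 16; dotted quaver = 3; crotchet = 4; dotted crotchet = 6.
Total: 2 + 4 + 16 + 2 + 4 + 16 + 3 + 4 + 6 = 57.
57 ÷ 8 = 7 complete bars with 1 left over.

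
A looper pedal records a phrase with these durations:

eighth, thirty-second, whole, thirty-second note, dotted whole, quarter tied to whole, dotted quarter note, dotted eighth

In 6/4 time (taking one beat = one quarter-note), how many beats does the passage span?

One quarter-note beat = 8 thirty-second notes.
Working in thirty-second notes: eighth = 4; thirty-second = 1; whole = 32; thirty-second note = 1; dotted whole = 48; quarter tied to whole (quarter + whole) = 40; dotted quarter note = 12; dotted eighth = 6.
Altogether 4 + 1 + 32 + 1 + 48 + 40 + 12 + 6 = 144.
144 ÷ 8 = 18 beats.

18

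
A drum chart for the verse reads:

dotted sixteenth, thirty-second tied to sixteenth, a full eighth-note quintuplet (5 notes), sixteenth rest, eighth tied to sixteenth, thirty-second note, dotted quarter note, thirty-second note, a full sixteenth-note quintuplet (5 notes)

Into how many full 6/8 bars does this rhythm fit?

One bar of 6/8 = 24 thirty-second notes.
Express everything in thirty-second notes: dotted sixteenth = 3; thirty-second tied to sixteenth (thirty-second + sixteenth) = 3; a full eighth-note quintuplet (5 notes) (five quintuplet eighths span one half) = 16; sixteenth rest = 2; eighth tied to sixteenth (eighth + sixteenth) = 6; thirty-second note = 1; dotted quarter note = 12; thirty-second note = 1; a full sixteenth-note quintuplet (5 notes) (five quintuplet sixteenths span one quarter) = 8.
Altogether 3 + 3 + 16 + 2 + 6 + 1 + 12 + 1 + 8 = 52.
52 ÷ 24 = 2 complete bars with 4 left over.

2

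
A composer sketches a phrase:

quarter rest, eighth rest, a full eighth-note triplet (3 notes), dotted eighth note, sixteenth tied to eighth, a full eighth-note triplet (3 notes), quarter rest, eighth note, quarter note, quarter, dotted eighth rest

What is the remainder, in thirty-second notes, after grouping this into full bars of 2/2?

10

One bar of 2/2 = 16 sixteenth notes.
Working in sixteenth notes: quarter rest = 4; eighth rest = 2; a full eighth-note triplet (3 notes) (three triplet eighths span one quarter) = 4; dotted eighth note = 3; sixteenth tied to eighth (sixteenth + eighth) = 3; a full eighth-note triplet (3 notes) (three triplet eighths span one quarter) = 4; quarter rest = 4; eighth note = 2; quarter note = 4; quarter = 4; dotted eighth rest = 3.
Total: 4 + 2 + 4 + 3 + 3 + 4 + 4 + 2 + 4 + 4 + 3 = 37.
37 ÷ 16 = 2 complete bars with 5 sixteenth notes remaining = 10 thirty-second notes.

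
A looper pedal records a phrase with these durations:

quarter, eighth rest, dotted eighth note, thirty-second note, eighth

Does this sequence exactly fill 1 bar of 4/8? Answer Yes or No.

One bar of 4/8 = 16 thirty-second notes.
Working in thirty-second notes: quarter = 8; eighth rest = 4; dotted eighth note = 6; thirty-second note = 1; eighth = 4.
Sum: 8 + 4 + 6 + 1 + 4 = 23.
23 exceeds 16, so the answer is No.

No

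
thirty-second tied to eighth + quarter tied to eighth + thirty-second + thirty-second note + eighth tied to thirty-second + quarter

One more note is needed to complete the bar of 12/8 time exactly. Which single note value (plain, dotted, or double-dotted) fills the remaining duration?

The bar of 12/8 = 48 thirty-second notes.
In thirty-second notes: thirty-second tied to eighth (thirty-second + eighth) = 5; quarter tied to eighth (quarter + eighth) = 12; thirty-second = 1; thirty-second note = 1; eighth tied to thirty-second (eighth + thirty-second) = 5; quarter = 8.
Total: 5 + 12 + 1 + 1 + 5 + 8 = 32.
Remaining: 48 − 32 = 16 thirty-second notes, which is a half note.

half note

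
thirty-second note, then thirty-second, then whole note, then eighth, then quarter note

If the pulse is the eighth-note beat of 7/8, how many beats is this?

One eighth-note beat = 4 thirty-second notes.
Express everything in thirty-second notes: thirty-second note = 1; thirty-second = 1; whole note = 32; eighth = 4; quarter note = 8.
Total: 1 + 1 + 32 + 4 + 8 = 46.
46 ÷ 4 = 11.5 beats.

11.5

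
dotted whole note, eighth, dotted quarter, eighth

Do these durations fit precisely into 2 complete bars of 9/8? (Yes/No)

One bar of 9/8 = 9 eighth notes, so 2 bars = 18.
In eighth notes: dotted whole note = 12; eighth = 1; dotted quarter = 3; eighth = 1.
Altogether 12 + 1 + 3 + 1 = 17.
17 falls short of 18, so the answer is No.

No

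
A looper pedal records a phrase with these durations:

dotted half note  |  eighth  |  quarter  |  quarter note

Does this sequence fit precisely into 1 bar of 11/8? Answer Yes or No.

Yes

One bar of 11/8 = 11 eighth notes.
Each duration in eighth notes: dotted half note = 6; eighth = 1; quarter = 2; quarter note = 2.
Total: 6 + 1 + 2 + 2 = 11.
11 equals 11, so the answer is Yes.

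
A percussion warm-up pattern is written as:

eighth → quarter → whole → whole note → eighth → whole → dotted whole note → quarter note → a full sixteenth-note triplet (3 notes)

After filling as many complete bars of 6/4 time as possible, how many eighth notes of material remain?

7

One bar of 6/4 = 12 eighth notes.
Express everything in eighth notes: eighth = 1; quarter = 2; whole = 8; whole note = 8; eighth = 1; whole = 8; dotted whole note = 12; quarter note = 2; a full sixteenth-note triplet (3 notes) (three triplet sixteenths span one eighth) = 1.
Altogether 1 + 2 + 8 + 8 + 1 + 8 + 12 + 2 + 1 = 43.
43 ÷ 12 = 3 complete bars with 7 eighth notes remaining.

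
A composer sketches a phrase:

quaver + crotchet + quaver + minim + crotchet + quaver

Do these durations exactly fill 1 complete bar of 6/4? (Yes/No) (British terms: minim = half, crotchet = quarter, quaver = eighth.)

No

One bar of 6/4 = 12 eighth notes.
Each duration in eighth notes: quaver = 1; crotchet = 2; quaver = 1; minim = 4; crotchet = 2; quaver = 1.
Total: 1 + 2 + 1 + 4 + 2 + 1 = 11.
11 falls short of 12, so the answer is No.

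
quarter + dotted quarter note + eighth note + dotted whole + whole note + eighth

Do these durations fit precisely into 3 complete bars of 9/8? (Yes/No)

Yes

One bar of 9/8 = 9 eighth notes, so 3 bars = 27.
Express everything in eighth notes: quarter = 2; dotted quarter note = 3; eighth note = 1; dotted whole = 12; whole note = 8; eighth = 1.
Total: 2 + 3 + 1 + 12 + 8 + 1 = 27.
27 equals 27, so the answer is Yes.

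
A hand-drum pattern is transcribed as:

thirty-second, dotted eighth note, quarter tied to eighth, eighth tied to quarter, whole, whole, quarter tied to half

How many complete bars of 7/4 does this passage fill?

2

One bar of 7/4 = 56 thirty-second notes.
In thirty-second notes: thirty-second = 1; dotted eighth note = 6; quarter tied to eighth (quarter + eighth) = 12; eighth tied to quarter (eighth + quarter) = 12; whole = 32; whole = 32; quarter tied to half (quarter + half) = 24.
Altogether 1 + 6 + 12 + 12 + 32 + 32 + 24 = 119.
119 ÷ 56 = 2 complete bars with 7 left over.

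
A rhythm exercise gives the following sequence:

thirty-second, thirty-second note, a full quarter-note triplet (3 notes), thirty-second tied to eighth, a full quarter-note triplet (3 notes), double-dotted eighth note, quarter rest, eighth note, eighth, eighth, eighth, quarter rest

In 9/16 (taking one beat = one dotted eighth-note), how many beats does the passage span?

13

One dotted eighth-note beat = 6 thirty-second notes.
Express everything in thirty-second notes: thirty-second = 1; thirty-second note = 1; a full quarter-note triplet (3 notes) (three triplet quarters span one half) = 16; thirty-second tied to eighth (thirty-second + eighth) = 5; a full quarter-note triplet (3 notes) (three triplet quarters span one half) = 16; double-dotted eighth note = 7; quarter rest = 8; eighth note = 4; eighth = 4; eighth = 4; eighth = 4; quarter rest = 8.
Total: 1 + 1 + 16 + 5 + 16 + 7 + 8 + 4 + 4 + 4 + 4 + 8 = 78.
78 ÷ 6 = 13 beats.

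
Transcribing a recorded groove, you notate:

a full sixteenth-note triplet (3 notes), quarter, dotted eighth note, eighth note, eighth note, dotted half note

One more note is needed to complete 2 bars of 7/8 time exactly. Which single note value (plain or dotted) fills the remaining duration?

dotted eighth note

2 bars of 7/8 = 28 sixteenth notes.
In sixteenth notes: a full sixteenth-note triplet (3 notes) (three triplet sixteenths span one eighth) = 2; quarter = 4; dotted eighth note = 3; eighth note = 2; eighth note = 2; dotted half note = 12.
Total: 2 + 4 + 3 + 2 + 2 + 12 = 25.
Remaining: 28 − 25 = 3 sixteenth notes, which is a dotted eighth note.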